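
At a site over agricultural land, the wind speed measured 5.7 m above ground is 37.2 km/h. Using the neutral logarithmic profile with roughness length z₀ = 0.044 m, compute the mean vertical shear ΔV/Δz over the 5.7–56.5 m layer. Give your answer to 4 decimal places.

Log law: V₂ = V₁ · ln(z₂/z₀)/ln(z₁/z₀) = 37.2 × 7.1578/4.8640 = 54.7427 km/h
ΔV/Δz = (54.7427 − 37.2)/(56.5 − 5.7) = 17.5427/50.8000 = 0.34533 km/h/m

0.3453 km/h/m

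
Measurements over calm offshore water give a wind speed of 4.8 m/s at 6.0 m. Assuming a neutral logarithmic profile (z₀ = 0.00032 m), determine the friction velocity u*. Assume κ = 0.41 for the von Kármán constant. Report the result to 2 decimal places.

u* ≈ 0.20 m/s

Log law: V(z) = (u*/κ) · ln(z/z₀) ⇒ u* = κ · V / ln(z/z₀)
u* = 0.41 × 4.8 / ln(6.0/0.00032) = 0.41 × 4.8 / 9.8389
   = 1.9680 / 9.8389 = 0.2000 m/s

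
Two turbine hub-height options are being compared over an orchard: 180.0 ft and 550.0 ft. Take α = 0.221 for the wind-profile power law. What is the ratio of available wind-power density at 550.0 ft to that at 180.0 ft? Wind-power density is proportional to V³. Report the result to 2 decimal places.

2.10

Speed ratio: V_B/V_A = (z_B/z_A)^α = (550.0/180.0)^0.221 = (3.0556)^0.221 = 1.27999
Power-density ratio: P_B/P_A = (V_B/V_A)³ = (1.27999)³ = 2.09708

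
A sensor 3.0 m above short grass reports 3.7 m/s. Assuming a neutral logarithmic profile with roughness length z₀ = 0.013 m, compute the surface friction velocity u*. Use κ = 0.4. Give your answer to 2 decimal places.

Log law: V(z) = (u*/κ) · ln(z/z₀) ⇒ u* = κ · V / ln(z/z₀)
u* = 0.4 × 3.7 / ln(3.0/0.013) = 0.4 × 3.7 / 5.4414
   = 1.4800 / 5.4414 = 0.2720 m/s

u* ≈ 0.27 m/s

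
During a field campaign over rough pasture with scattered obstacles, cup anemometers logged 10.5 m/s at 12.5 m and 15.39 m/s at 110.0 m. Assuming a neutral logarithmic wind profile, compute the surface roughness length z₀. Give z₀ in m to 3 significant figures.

z₀ ≈ 0.117 m

Log law: V(z) ∝ ln(z/z₀). With r = V₁/V₂ = 10.5/15.39 = 0.68226,
r · ln(z₂/z₀) = ln(z₁/z₀) ⇒ ln z₀ = (ln z₁ − r·ln z₂)/(1 − r)
ln z₀ = (2.52573 − 0.68226×4.70048) / 0.31774 = -2.1440
z₀ = exp(-2.1440) = 0.1172 m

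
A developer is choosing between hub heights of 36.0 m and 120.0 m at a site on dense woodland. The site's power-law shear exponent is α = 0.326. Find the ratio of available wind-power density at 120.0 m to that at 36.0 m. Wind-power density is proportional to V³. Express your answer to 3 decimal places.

Speed ratio: V_B/V_A = (z_B/z_A)^α = (120.0/36.0)^0.326 = (3.3333)^0.326 = 1.48067
Power-density ratio: P_B/P_A = (V_B/V_A)³ = (1.48067)³ = 3.24620

3.246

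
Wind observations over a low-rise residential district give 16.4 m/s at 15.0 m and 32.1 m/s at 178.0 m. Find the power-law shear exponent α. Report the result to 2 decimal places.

Power law: V₂/V₁ = (z₂/z₁)^α ⇒ α = ln(V₂/V₁) / ln(z₂/z₁)
α = ln(32.1/16.4) / ln(178.0/15.0) = ln(1.9573) / ln(11.8667)
  = 0.67157 / 2.47373 = 0.27148

α ≈ 0.27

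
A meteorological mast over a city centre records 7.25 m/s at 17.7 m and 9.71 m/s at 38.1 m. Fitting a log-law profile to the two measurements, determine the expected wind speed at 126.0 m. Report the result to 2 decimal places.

Log law: V ∝ ln(z/z₀). From the pair, with r = V₁/V₂ = 0.74665,
ln z₀ = (ln z₁ − r·ln z₂)/(1 − r) = (2.8736 − 0.74665×3.6402)/0.25335 = 0.6141 → z₀ = 1.848 m
V₃ = V₁ · ln(z₃/z₀)/ln(z₁/z₀) = 7.25 × 4.2222/2.2594 = 13.5479 m/s

13.55 m/s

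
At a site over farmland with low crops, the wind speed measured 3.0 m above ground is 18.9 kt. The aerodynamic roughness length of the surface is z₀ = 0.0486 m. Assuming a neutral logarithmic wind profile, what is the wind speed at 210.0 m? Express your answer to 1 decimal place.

38.4 kt

Log law: V(z) ∝ ln(z/z₀), so V₂/V₁ = ln(z₂/z₀) / ln(z₁/z₀).
ln(210.0/0.0486) = 8.3712, ln(3.0/0.0486) = 4.1227
V₂ = 18.9 × 8.3712/4.1227 = 18.9 × 2.0305 = 38.3765 kt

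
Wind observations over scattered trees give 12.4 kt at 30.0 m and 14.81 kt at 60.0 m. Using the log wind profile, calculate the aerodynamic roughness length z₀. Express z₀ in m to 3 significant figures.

Log law: V(z) ∝ ln(z/z₀). With r = V₁/V₂ = 12.4/14.81 = 0.83727,
r · ln(z₂/z₀) = ln(z₁/z₀) ⇒ ln z₀ = (ln z₁ − r·ln z₂)/(1 − r)
ln z₀ = (3.40120 − 0.83727×4.09434) / 0.16273 = -0.1652
z₀ = exp(-0.1652) = 0.8477 m

z₀ ≈ 0.848 m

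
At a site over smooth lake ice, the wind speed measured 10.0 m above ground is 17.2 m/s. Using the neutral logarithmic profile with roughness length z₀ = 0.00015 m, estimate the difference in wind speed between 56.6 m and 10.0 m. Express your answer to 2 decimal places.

2.68 m/s

Log law: V₂ = V₁ · ln(z₂/z₀)/ln(z₁/z₀) = 17.2 × 12.8409/11.1075 = 19.8842 m/s
ΔV = 19.8842 − 17.2 = 2.6842 m/s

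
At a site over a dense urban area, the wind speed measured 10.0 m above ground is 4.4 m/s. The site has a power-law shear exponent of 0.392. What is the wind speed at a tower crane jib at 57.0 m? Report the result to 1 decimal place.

8.7 m/s

Power-law profile: V₂ = V₁ · (z₂/z₁)^α
V₂ = 4.4 × (57.0/10.0)^0.392 = 4.4 × (5.7000)^0.392
    = 4.4 × 1.9783 = 8.7047 m/s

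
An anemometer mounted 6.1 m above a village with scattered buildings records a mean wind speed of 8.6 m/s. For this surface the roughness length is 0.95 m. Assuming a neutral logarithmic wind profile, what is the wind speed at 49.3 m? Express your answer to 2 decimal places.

18.26 m/s

Log law: V(z) ∝ ln(z/z₀), so V₂/V₁ = ln(z₂/z₀) / ln(z₁/z₀).
ln(49.3/0.95) = 3.9492, ln(6.1/0.95) = 1.8596
V₂ = 8.6 × 3.9492/1.8596 = 8.6 × 2.1237 = 18.2639 m/s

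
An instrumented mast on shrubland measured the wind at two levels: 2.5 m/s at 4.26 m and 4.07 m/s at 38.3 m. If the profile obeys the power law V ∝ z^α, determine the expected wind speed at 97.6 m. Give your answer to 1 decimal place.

5.0 m/s

First find α: α = ln(V₂/V₁)/ln(z₂/z₁) = ln(4.07/2.5)/ln(38.3/4.26) = 0.48735/2.19618 = 0.2219
Extrapolate from 38.3 m to 97.6 m: V₃ = 4.07 × (97.6/38.3)^0.2219 = 4.07 × 1.2307 = 5.0089 m/s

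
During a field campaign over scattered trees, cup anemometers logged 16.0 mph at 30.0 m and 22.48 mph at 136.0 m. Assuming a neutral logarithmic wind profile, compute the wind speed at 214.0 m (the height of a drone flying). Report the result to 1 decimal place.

24.4 mph

Log law: V ∝ ln(z/z₀). From the pair, with r = V₁/V₂ = 0.71174,
ln z₀ = (ln z₁ − r·ln z₂)/(1 − r) = (3.4012 − 0.71174×4.9127)/0.28826 = -0.3308 → z₀ = 0.7184 m
V₃ = V₁ · ln(z₃/z₀)/ln(z₁/z₀) = 16.0 × 5.6968/3.7320 = 24.4235 mph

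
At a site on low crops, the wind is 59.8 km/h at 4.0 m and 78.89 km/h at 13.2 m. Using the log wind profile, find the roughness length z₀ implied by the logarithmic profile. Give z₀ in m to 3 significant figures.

z₀ ≈ 0.0950 m

Log law: V(z) ∝ ln(z/z₀). With r = V₁/V₂ = 59.8/78.89 = 0.75802,
r · ln(z₂/z₀) = ln(z₁/z₀) ⇒ ln z₀ = (ln z₁ − r·ln z₂)/(1 − r)
ln z₀ = (1.38629 − 0.75802×2.58022) / 0.24198 = -2.3537
z₀ = exp(-2.3537) = 0.09502 m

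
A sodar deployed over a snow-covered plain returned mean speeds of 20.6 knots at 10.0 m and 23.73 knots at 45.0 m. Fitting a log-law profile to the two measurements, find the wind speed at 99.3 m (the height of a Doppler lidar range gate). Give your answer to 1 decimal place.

Log law: V ∝ ln(z/z₀). From the pair, with r = V₁/V₂ = 0.86810,
ln z₀ = (ln z₁ − r·ln z₂)/(1 − r) = (2.3026 − 0.86810×3.8067)/0.13190 = -7.5965 → z₀ = 0.0005022 m
V₃ = V₁ · ln(z₃/z₀)/ln(z₁/z₀) = 20.6 × 12.1946/9.8990 = 25.3771 knots

25.4 knots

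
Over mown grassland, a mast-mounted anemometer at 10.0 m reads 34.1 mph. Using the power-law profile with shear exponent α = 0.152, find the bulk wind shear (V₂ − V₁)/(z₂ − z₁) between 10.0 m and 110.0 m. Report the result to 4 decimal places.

0.1500 mph/m

Power law: V₂ = V₁ · (z₂/z₁)^α = 34.1 × (11.0000)^0.152 = 49.0960 mph
ΔV/Δz = (49.0960 − 34.1)/(110.0 − 10.0) = 14.9960/100.0000 = 0.14996 mph/m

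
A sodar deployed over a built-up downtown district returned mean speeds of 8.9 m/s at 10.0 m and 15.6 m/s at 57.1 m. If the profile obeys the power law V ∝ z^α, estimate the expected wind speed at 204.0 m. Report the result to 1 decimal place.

First find α: α = ln(V₂/V₁)/ln(z₂/z₁) = ln(15.6/8.9)/ln(57.1/10.0) = 0.56122/1.74222 = 0.3221
Extrapolate from 57.1 m to 204.0 m: V₃ = 15.6 × (204.0/57.1)^0.3221 = 15.6 × 1.5071 = 23.5104 m/s

23.5 m/s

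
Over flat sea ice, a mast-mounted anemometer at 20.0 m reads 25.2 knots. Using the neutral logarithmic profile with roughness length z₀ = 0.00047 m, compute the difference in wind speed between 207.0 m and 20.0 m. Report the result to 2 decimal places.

5.53 knots

Log law: V₂ = V₁ · ln(z₂/z₀)/ln(z₁/z₀) = 25.2 × 12.9955/10.6585 = 30.7254 knots
ΔV = 30.7254 − 25.2 = 5.5254 knots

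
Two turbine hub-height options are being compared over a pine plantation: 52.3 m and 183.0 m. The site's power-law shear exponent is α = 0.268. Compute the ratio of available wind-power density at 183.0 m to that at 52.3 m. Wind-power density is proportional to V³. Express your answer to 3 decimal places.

2.737

Speed ratio: V_B/V_A = (z_B/z_A)^α = (183.0/52.3)^0.268 = (3.4990)^0.268 = 1.39887
Power-density ratio: P_B/P_A = (V_B/V_A)³ = (1.39887)³ = 2.73738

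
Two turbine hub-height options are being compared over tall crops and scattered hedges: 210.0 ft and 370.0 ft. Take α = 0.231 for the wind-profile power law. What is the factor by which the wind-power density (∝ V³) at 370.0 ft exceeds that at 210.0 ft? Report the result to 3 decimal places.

1.481

Speed ratio: V_B/V_A = (z_B/z_A)^α = (370.0/210.0)^0.231 = (1.7619)^0.231 = 1.13978
Power-density ratio: P_B/P_A = (V_B/V_A)³ = (1.13978)³ = 1.48070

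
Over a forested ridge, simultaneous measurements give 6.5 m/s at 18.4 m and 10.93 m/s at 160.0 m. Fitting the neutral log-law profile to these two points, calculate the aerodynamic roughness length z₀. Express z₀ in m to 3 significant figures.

z₀ ≈ 0.770 m

Log law: V(z) ∝ ln(z/z₀). With r = V₁/V₂ = 6.5/10.93 = 0.59469,
r · ln(z₂/z₀) = ln(z₁/z₀) ⇒ ln z₀ = (ln z₁ − r·ln z₂)/(1 − r)
ln z₀ = (2.91235 − 0.59469×5.07517) / 0.40531 = -0.2611
z₀ = exp(-0.2611) = 0.7702 m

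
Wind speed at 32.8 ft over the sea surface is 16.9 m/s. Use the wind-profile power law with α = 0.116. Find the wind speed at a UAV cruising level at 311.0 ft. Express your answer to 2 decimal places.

21.94 m/s

Power-law profile: V₂ = V₁ · (z₂/z₁)^α
V₂ = 16.9 × (311.0/32.8)^0.116 = 16.9 × (9.4817)^0.116
    = 16.9 × 1.2981 = 21.9384 m/s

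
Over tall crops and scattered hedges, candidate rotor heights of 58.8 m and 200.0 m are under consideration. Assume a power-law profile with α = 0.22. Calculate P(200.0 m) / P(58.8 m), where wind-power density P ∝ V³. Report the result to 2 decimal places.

2.24

Speed ratio: V_B/V_A = (z_B/z_A)^α = (200.0/58.8)^0.22 = (3.4014)^0.22 = 1.30907
Power-density ratio: P_B/P_A = (V_B/V_A)³ = (1.30907)³ = 2.24332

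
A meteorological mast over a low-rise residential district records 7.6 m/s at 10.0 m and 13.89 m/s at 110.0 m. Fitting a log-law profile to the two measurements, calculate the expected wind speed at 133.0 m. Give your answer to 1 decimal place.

Log law: V ∝ ln(z/z₀). From the pair, with r = V₁/V₂ = 0.54716,
ln z₀ = (ln z₁ − r·ln z₂)/(1 − r) = (2.3026 − 0.54716×4.7005)/0.45284 = -0.5947 → z₀ = 0.5517 m
V₃ = V₁ · ln(z₃/z₀)/ln(z₁/z₀) = 7.6 × 5.4851/2.8973 = 14.3881 m/s

14.4 m/s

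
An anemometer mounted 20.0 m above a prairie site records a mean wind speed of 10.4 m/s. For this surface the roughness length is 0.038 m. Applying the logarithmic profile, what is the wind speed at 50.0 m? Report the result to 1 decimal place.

11.9 m/s

Log law: V(z) ∝ ln(z/z₀), so V₂/V₁ = ln(z₂/z₀) / ln(z₁/z₀).
ln(50.0/0.038) = 7.1822, ln(20.0/0.038) = 6.2659
V₂ = 10.4 × 7.1822/6.2659 = 10.4 × 1.1462 = 11.9208 m/s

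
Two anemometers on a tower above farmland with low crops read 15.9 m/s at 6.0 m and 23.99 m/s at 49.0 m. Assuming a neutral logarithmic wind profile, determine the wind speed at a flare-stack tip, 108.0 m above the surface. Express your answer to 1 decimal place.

Log law: V ∝ ln(z/z₀). From the pair, with r = V₁/V₂ = 0.66278,
ln z₀ = (ln z₁ − r·ln z₂)/(1 − r) = (1.7918 − 0.66278×3.8918)/0.33722 = -2.3357 → z₀ = 0.09674 m
V₃ = V₁ · ln(z₃/z₀)/ln(z₁/z₀) = 15.9 × 7.0178/4.1274 = 27.0345 m/s

27.0 m/s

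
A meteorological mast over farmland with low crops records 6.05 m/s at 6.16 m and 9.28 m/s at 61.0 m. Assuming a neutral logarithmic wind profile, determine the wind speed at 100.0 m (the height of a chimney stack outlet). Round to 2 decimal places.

9.98 m/s

Log law: V ∝ ln(z/z₀). From the pair, with r = V₁/V₂ = 0.65194,
ln z₀ = (ln z₁ − r·ln z₂)/(1 − r) = (1.8181 − 0.65194×4.1109)/0.34806 = -2.4765 → z₀ = 0.08404 m
V₃ = V₁ · ln(z₃/z₀)/ln(z₁/z₀) = 6.05 × 7.0817/4.2946 = 9.9763 m/s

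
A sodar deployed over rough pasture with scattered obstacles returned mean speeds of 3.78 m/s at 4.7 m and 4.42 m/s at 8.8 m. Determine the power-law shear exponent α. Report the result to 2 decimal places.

Power law: V₂/V₁ = (z₂/z₁)^α ⇒ α = ln(V₂/V₁) / ln(z₂/z₁)
α = ln(4.42/3.78) / ln(8.8/4.7) = ln(1.1693) / ln(1.8723)
  = 0.15642 / 0.62719 = 0.24939

α ≈ 0.25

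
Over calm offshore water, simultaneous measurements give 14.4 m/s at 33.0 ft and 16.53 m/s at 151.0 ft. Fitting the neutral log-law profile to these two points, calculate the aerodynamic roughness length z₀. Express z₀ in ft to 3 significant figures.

Log law: V(z) ∝ ln(z/z₀). With r = V₁/V₂ = 14.4/16.53 = 0.87114,
r · ln(z₂/z₀) = ln(z₁/z₀) ⇒ ln z₀ = (ln z₁ − r·ln z₂)/(1 − r)
ln z₀ = (3.49651 − 0.87114×5.01728) / 0.12886 = -6.7848
z₀ = exp(-6.7848) = 0.001131 ft

z₀ ≈ 0.00113 ft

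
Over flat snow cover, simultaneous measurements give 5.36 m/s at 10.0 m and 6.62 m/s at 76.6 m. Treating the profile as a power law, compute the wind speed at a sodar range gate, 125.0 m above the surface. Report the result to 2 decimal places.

First find α: α = ln(V₂/V₁)/ln(z₂/z₁) = ln(6.62/5.36)/ln(76.6/10.0) = 0.21113/2.03601 = 0.1037
Extrapolate from 76.6 m to 125.0 m: V₃ = 6.62 × (125.0/76.6)^0.1037 = 6.62 × 1.0521 = 6.9649 m/s

6.96 m/s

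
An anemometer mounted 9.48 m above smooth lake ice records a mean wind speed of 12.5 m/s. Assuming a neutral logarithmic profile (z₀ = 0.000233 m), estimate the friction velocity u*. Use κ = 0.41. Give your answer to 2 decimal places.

Log law: V(z) = (u*/κ) · ln(z/z₀) ⇒ u* = κ · V / ln(z/z₀)
u* = 0.41 × 12.5 / ln(9.48/0.000233) = 0.41 × 12.5 / 10.6137
   = 5.1250 / 10.6137 = 0.4829 m/s

u* ≈ 0.48 m/s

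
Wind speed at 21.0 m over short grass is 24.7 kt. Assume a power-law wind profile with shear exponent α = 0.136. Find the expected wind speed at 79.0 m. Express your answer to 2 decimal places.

29.58 kt

Power-law profile: V₂ = V₁ · (z₂/z₁)^α
V₂ = 24.7 × (79.0/21.0)^0.136 = 24.7 × (3.7619)^0.136
    = 24.7 × 1.1974 = 29.5769 kt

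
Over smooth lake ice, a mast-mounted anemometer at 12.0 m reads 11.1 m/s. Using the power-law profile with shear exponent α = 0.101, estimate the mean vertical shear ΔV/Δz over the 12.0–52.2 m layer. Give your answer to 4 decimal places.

0.0442 m/s/m

Power law: V₂ = V₁ · (z₂/z₁)^α = 11.1 × (4.3500)^0.101 = 12.8769 m/s
ΔV/Δz = (12.8769 − 11.1)/(52.2 − 12.0) = 1.7769/40.2000 = 0.04420 m/s/m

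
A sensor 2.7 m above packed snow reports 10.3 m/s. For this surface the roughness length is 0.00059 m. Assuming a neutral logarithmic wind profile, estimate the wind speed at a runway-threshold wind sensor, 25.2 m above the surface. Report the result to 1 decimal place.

Log law: V(z) ∝ ln(z/z₀), so V₂/V₁ = ln(z₂/z₀) / ln(z₁/z₀).
ln(25.2/0.00059) = 10.6622, ln(2.7/0.00059) = 8.4286
V₂ = 10.3 × 10.6622/8.4286 = 10.3 × 1.2650 = 13.0295 m/s

13.0 m/s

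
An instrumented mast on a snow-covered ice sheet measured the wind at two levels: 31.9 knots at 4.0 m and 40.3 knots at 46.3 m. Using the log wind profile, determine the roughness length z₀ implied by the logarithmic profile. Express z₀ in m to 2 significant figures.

z₀ ≈ 0.00037 m

Log law: V(z) ∝ ln(z/z₀). With r = V₁/V₂ = 31.9/40.3 = 0.79156,
r · ln(z₂/z₀) = ln(z₁/z₀) ⇒ ln z₀ = (ln z₁ − r·ln z₂)/(1 − r)
ln z₀ = (1.38629 − 0.79156×3.83514) / 0.20844 = -7.9135
z₀ = exp(-7.9135) = 0.0003658 m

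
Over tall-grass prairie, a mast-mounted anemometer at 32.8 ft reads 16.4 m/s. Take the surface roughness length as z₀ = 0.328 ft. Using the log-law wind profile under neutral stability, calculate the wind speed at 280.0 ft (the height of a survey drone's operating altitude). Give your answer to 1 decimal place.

Log law: V(z) ∝ ln(z/z₀), so V₂/V₁ = ln(z₂/z₀) / ln(z₁/z₀).
ln(280.0/0.328) = 6.7495, ln(32.8/0.328) = 4.6052
V₂ = 16.4 × 6.7495/4.6052 = 16.4 × 1.4656 = 24.0365 m/s

24.0 m/s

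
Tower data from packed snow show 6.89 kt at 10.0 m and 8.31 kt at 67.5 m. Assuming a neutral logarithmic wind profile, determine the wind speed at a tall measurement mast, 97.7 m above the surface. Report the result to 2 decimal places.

8.58 kt

Log law: V ∝ ln(z/z₀). From the pair, with r = V₁/V₂ = 0.82912,
ln z₀ = (ln z₁ − r·ln z₂)/(1 − r) = (2.3026 − 0.82912×4.2121)/0.17088 = -6.9627 → z₀ = 0.0009465 m
V₃ = V₁ · ln(z₃/z₀)/ln(z₁/z₀) = 6.89 × 11.5446/9.2653 = 8.5850 kt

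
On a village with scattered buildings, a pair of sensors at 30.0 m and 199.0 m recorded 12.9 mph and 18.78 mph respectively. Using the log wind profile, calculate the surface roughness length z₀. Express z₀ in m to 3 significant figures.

z₀ ≈ 0.472 m

Log law: V(z) ∝ ln(z/z₀). With r = V₁/V₂ = 12.9/18.78 = 0.68690,
r · ln(z₂/z₀) = ln(z₁/z₀) ⇒ ln z₀ = (ln z₁ − r·ln z₂)/(1 − r)
ln z₀ = (3.40120 − 0.68690×5.29330) / 0.31310 = -0.7499
z₀ = exp(-0.7499) = 0.4724 m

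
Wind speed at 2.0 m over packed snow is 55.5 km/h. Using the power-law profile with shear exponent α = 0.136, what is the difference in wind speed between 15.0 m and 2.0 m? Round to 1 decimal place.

Power law: V₂ = V₁ · (z₂/z₁)^α = 55.5 × (7.5000)^0.136 = 72.9964 km/h
ΔV = 72.9964 − 55.5 = 17.4964 km/h

17.5 km/h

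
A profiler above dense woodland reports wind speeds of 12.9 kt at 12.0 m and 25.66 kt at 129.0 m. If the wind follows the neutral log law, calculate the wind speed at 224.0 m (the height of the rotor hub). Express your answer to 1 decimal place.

28.6 kt

Log law: V ∝ ln(z/z₀). From the pair, with r = V₁/V₂ = 0.50273,
ln z₀ = (ln z₁ − r·ln z₂)/(1 − r) = (2.4849 − 0.50273×4.8598)/0.49727 = 0.0839 → z₀ = 1.088 m
V₃ = V₁ · ln(z₃/z₀)/ln(z₁/z₀) = 12.9 × 5.3277/2.4010 = 28.6249 kt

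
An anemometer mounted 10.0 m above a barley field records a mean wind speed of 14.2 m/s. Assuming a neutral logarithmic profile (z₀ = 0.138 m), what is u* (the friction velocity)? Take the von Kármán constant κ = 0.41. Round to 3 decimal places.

Log law: V(z) = (u*/κ) · ln(z/z₀) ⇒ u* = κ · V / ln(z/z₀)
u* = 0.41 × 14.2 / ln(10.0/0.138) = 0.41 × 14.2 / 4.2831
   = 5.8220 / 4.2831 = 1.3593 m/s

u* ≈ 1.359 m/s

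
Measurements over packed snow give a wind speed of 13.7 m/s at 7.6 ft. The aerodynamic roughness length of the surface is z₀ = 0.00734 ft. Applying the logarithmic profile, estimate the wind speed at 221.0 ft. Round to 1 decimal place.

20.4 m/s

Log law: V(z) ∝ ln(z/z₀), so V₂/V₁ = ln(z₂/z₀) / ln(z₁/z₀).
ln(221.0/0.00734) = 10.3126, ln(7.6/0.00734) = 6.9426
V₂ = 13.7 × 10.3126/6.9426 = 13.7 × 1.4854 = 20.3502 m/s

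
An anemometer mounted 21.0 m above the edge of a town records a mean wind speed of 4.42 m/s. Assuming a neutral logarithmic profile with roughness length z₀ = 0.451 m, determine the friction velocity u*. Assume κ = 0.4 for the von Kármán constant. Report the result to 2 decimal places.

u* ≈ 0.46 m/s

Log law: V(z) = (u*/κ) · ln(z/z₀) ⇒ u* = κ · V / ln(z/z₀)
u* = 0.4 × 4.42 / ln(21.0/0.451) = 0.4 × 4.42 / 3.8408
   = 1.7680 / 3.8408 = 0.4603 m/s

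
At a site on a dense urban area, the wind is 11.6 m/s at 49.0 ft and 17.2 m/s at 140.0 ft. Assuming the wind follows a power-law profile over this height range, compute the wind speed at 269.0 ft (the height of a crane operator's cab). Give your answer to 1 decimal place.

22.0 m/s

First find α: α = ln(V₂/V₁)/ln(z₂/z₁) = ln(17.2/11.6)/ln(140.0/49.0) = 0.39390/1.04982 = 0.3752
Extrapolate from 140.0 ft to 269.0 ft: V₃ = 17.2 × (269.0/140.0)^0.3752 = 17.2 × 1.2777 = 21.9759 m/s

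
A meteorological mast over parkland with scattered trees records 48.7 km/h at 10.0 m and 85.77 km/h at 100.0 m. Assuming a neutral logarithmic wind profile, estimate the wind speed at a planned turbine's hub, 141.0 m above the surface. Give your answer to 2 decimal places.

Log law: V ∝ ln(z/z₀). From the pair, with r = V₁/V₂ = 0.56780,
ln z₀ = (ln z₁ − r·ln z₂)/(1 − r) = (2.3026 − 0.56780×4.6052)/0.43220 = -0.7224 → z₀ = 0.4856 m
V₃ = V₁ · ln(z₃/z₀)/ln(z₁/z₀) = 48.7 × 5.6712/3.0250 = 91.3016 km/h

91.30 km/h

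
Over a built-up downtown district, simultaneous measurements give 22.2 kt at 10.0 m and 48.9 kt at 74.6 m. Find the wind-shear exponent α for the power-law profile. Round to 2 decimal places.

α ≈ 0.39

Power law: V₂/V₁ = (z₂/z₁)^α ⇒ α = ln(V₂/V₁) / ln(z₂/z₁)
α = ln(48.9/22.2) / ln(74.6/10.0) = ln(2.2027) / ln(7.4600)
  = 0.78969 / 2.00956 = 0.39297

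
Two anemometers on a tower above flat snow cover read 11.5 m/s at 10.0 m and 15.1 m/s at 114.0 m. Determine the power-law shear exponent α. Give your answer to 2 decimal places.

α ≈ 0.11

Power law: V₂/V₁ = (z₂/z₁)^α ⇒ α = ln(V₂/V₁) / ln(z₂/z₁)
α = ln(15.1/11.5) / ln(114.0/10.0) = ln(1.3130) / ln(11.4000)
  = 0.27235 / 2.43361 = 0.11191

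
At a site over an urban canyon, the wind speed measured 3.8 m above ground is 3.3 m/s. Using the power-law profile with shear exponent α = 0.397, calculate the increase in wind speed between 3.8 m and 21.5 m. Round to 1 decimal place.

3.3 m/s

Power law: V₂ = V₁ · (z₂/z₁)^α = 3.3 × (5.6579)^0.397 = 6.5663 m/s
ΔV = 6.5663 − 3.3 = 3.2663 m/s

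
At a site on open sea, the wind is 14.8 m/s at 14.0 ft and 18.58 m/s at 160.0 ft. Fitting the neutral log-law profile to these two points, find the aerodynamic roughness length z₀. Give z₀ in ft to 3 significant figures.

z₀ ≈ 0.00101 ft

Log law: V(z) ∝ ln(z/z₀). With r = V₁/V₂ = 14.8/18.58 = 0.79656,
r · ln(z₂/z₀) = ln(z₁/z₀) ⇒ ln z₀ = (ln z₁ − r·ln z₂)/(1 − r)
ln z₀ = (2.63906 − 0.79656×5.07517) / 0.20344 = -6.8992
z₀ = exp(-6.8992) = 0.001009 ft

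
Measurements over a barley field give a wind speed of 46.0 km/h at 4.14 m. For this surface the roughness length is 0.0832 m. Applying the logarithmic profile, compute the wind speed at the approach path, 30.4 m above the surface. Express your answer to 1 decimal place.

69.5 km/h

Log law: V(z) ∝ ln(z/z₀), so V₂/V₁ = ln(z₂/z₀) / ln(z₁/z₀).
ln(30.4/0.0832) = 5.9010, ln(4.14/0.0832) = 3.9072
V₂ = 46.0 × 5.9010/3.9072 = 46.0 × 1.5103 = 69.4726 km/h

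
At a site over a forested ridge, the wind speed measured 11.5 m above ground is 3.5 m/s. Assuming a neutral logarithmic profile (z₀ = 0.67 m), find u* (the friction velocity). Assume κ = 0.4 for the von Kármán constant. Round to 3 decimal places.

Log law: V(z) = (u*/κ) · ln(z/z₀) ⇒ u* = κ · V / ln(z/z₀)
u* = 0.4 × 3.5 / ln(11.5/0.67) = 0.4 × 3.5 / 2.8428
   = 1.4000 / 2.8428 = 0.4925 m/s

u* ≈ 0.492 m/s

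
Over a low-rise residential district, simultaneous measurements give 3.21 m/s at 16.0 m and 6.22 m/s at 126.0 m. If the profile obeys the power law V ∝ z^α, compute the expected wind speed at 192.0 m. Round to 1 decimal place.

First find α: α = ln(V₂/V₁)/ln(z₂/z₁) = ln(6.22/3.21)/ln(126.0/16.0) = 0.66150/2.06369 = 0.3205
Extrapolate from 126.0 m to 192.0 m: V₃ = 6.22 × (192.0/126.0)^0.3205 = 6.22 × 1.1446 = 7.1191 m/s

7.1 m/s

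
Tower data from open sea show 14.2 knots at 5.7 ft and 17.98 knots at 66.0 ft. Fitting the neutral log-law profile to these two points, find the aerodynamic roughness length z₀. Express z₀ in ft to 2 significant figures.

z₀ ≈ 0.00058 ft

Log law: V(z) ∝ ln(z/z₀). With r = V₁/V₂ = 14.2/17.98 = 0.78977,
r · ln(z₂/z₀) = ln(z₁/z₀) ⇒ ln z₀ = (ln z₁ − r·ln z₂)/(1 − r)
ln z₀ = (1.74047 − 0.78977×4.18965) / 0.21023 = -7.4602
z₀ = exp(-7.4602) = 0.0005755 ft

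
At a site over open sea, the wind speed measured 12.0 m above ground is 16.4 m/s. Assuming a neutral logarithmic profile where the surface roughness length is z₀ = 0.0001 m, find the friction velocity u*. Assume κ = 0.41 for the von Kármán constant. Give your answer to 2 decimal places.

Log law: V(z) = (u*/κ) · ln(z/z₀) ⇒ u* = κ · V / ln(z/z₀)
u* = 0.41 × 16.4 / ln(12.0/0.0001) = 0.41 × 16.4 / 11.6952
   = 6.7240 / 11.6952 = 0.5749 m/s

u* ≈ 0.57 m/s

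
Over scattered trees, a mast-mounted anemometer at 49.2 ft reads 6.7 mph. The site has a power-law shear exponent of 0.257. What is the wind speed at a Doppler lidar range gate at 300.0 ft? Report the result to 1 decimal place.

10.7 mph

Power-law profile: V₂ = V₁ · (z₂/z₁)^α
V₂ = 6.7 × (300.0/49.2)^0.257 = 6.7 × (6.0976)^0.257
    = 6.7 × 1.5914 = 10.6625 mph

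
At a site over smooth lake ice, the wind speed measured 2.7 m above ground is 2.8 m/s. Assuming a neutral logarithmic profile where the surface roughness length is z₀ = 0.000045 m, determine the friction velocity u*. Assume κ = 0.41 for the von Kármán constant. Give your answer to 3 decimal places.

u* ≈ 0.104 m/s

Log law: V(z) = (u*/κ) · ln(z/z₀) ⇒ u* = κ · V / ln(z/z₀)
u* = 0.41 × 2.8 / ln(2.7/0.000045) = 0.41 × 2.8 / 11.0021
   = 1.1480 / 11.0021 = 0.1043 m/s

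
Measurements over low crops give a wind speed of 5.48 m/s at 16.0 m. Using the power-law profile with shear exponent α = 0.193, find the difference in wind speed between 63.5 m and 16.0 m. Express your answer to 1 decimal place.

1.7 m/s

Power law: V₂ = V₁ · (z₂/z₁)^α = 5.48 × (3.9688)^0.193 = 7.1502 m/s
ΔV = 7.1502 − 5.48 = 1.6702 m/s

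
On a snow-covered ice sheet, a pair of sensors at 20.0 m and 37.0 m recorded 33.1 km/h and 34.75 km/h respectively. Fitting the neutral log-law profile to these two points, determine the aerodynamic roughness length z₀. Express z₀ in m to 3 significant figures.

Log law: V(z) ∝ ln(z/z₀). With r = V₁/V₂ = 33.1/34.75 = 0.95252,
r · ln(z₂/z₀) = ln(z₁/z₀) ⇒ ln z₀ = (ln z₁ − r·ln z₂)/(1 − r)
ln z₀ = (2.99573 − 0.95252×3.61092) / 0.04748 = -9.3453
z₀ = exp(-9.3453) = 0.00008738 m

z₀ ≈ 0.0000874 m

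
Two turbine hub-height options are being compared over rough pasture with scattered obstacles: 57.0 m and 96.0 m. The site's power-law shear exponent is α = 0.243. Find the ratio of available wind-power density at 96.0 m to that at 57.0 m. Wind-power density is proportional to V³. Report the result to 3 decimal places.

1.462

Speed ratio: V_B/V_A = (z_B/z_A)^α = (96.0/57.0)^0.243 = (1.6842)^0.243 = 1.13505
Power-density ratio: P_B/P_A = (V_B/V_A)³ = (1.13505)³ = 1.46232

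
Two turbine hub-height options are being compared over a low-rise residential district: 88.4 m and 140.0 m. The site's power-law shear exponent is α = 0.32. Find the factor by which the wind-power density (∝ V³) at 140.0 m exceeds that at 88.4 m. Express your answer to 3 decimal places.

1.555

Speed ratio: V_B/V_A = (z_B/z_A)^α = (140.0/88.4)^0.32 = (1.5837)^0.32 = 1.15850
Power-density ratio: P_B/P_A = (V_B/V_A)³ = (1.15850)³ = 1.55485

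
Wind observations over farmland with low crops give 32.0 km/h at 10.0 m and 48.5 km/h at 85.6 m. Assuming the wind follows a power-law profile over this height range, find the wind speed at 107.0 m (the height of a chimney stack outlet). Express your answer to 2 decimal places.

50.64 km/h

First find α: α = ln(V₂/V₁)/ln(z₂/z₁) = ln(48.5/32.0)/ln(85.6/10.0) = 0.41583/2.14710 = 0.1937
Extrapolate from 85.6 m to 107.0 m: V₃ = 48.5 × (107.0/85.6)^0.1937 = 48.5 × 1.0442 = 50.6419 km/h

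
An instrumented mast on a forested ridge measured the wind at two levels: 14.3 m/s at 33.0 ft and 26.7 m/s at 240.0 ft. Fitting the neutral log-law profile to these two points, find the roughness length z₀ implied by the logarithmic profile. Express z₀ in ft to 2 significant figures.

Log law: V(z) ∝ ln(z/z₀). With r = V₁/V₂ = 14.3/26.7 = 0.53558,
r · ln(z₂/z₀) = ln(z₁/z₀) ⇒ ln z₀ = (ln z₁ − r·ln z₂)/(1 − r)
ln z₀ = (3.49651 − 0.53558×5.48064) / 0.46442 = 1.2084
z₀ = exp(1.2084) = 3.348 ft

z₀ ≈ 3.3 ft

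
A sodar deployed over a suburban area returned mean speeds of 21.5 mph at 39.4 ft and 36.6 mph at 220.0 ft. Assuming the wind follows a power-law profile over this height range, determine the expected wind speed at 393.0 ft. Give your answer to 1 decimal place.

First find α: α = ln(V₂/V₁)/ln(z₂/z₁) = ln(36.6/21.5)/ln(220.0/39.4) = 0.53200/1.71986 = 0.3093
Extrapolate from 220.0 ft to 393.0 ft: V₃ = 36.6 × (393.0/220.0)^0.3093 = 36.6 × 1.1966 = 43.7947 mph

43.8 mph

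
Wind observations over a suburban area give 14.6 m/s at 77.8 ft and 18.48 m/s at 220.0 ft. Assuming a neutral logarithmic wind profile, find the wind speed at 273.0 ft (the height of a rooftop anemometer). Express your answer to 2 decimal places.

19.29 m/s

Log law: V ∝ ln(z/z₀). From the pair, with r = V₁/V₂ = 0.79004,
ln z₀ = (ln z₁ − r·ln z₂)/(1 − r) = (4.3541 − 0.79004×5.3936)/0.20996 = 0.4427 → z₀ = 1.557 ft
V₃ = V₁ · ln(z₃/z₀)/ln(z₁/z₀) = 14.6 × 5.1668/3.9115 = 19.2857 m/s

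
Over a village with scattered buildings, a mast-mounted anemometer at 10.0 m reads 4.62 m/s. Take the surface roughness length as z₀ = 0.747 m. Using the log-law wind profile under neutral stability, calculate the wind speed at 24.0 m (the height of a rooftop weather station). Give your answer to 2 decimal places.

6.18 m/s

Log law: V(z) ∝ ln(z/z₀), so V₂/V₁ = ln(z₂/z₀) / ln(z₁/z₀).
ln(24.0/0.747) = 3.4697, ln(10.0/0.747) = 2.5943
V₂ = 4.62 × 3.4697/2.5943 = 4.62 × 1.3375 = 6.1791 m/s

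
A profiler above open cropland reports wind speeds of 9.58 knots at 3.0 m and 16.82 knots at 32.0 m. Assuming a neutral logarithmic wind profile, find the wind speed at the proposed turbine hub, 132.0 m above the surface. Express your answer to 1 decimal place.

Log law: V ∝ ln(z/z₀). From the pair, with r = V₁/V₂ = 0.56956,
ln z₀ = (ln z₁ − r·ln z₂)/(1 − r) = (1.0986 − 0.56956×3.4657)/0.43044 = -2.0336 → z₀ = 0.1309 m
V₃ = V₁ · ln(z₃/z₀)/ln(z₁/z₀) = 9.58 × 6.9164/3.1322 = 21.1542 knots

21.2 knots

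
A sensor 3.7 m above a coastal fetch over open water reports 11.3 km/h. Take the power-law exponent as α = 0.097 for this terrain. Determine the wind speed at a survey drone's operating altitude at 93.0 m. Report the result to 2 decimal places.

15.45 km/h

Power-law profile: V₂ = V₁ · (z₂/z₁)^α
V₂ = 11.3 × (93.0/3.7)^0.097 = 11.3 × (25.1351)^0.097
    = 11.3 × 1.3672 = 15.4492 km/h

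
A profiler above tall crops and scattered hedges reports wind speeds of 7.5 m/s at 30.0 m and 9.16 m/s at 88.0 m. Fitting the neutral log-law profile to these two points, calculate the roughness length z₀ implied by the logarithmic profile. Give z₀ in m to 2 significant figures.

z₀ ≈ 0.23 m

Log law: V(z) ∝ ln(z/z₀). With r = V₁/V₂ = 7.5/9.16 = 0.81878,
r · ln(z₂/z₀) = ln(z₁/z₀) ⇒ ln z₀ = (ln z₁ − r·ln z₂)/(1 − r)
ln z₀ = (3.40120 − 0.81878×4.47734) / 0.18122 = -1.4609
z₀ = exp(-1.4609) = 0.2320 m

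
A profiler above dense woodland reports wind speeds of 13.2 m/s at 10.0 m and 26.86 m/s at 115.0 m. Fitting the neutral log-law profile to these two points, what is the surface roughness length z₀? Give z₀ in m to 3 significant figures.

z₀ ≈ 0.944 m

Log law: V(z) ∝ ln(z/z₀). With r = V₁/V₂ = 13.2/26.86 = 0.49144,
r · ln(z₂/z₀) = ln(z₁/z₀) ⇒ ln z₀ = (ln z₁ − r·ln z₂)/(1 − r)
ln z₀ = (2.30259 − 0.49144×4.74493) / 0.50856 = -0.0575
z₀ = exp(-0.0575) = 0.9441 m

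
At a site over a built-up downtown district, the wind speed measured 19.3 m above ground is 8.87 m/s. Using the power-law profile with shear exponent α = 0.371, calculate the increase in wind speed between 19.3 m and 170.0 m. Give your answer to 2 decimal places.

11.01 m/s

Power law: V₂ = V₁ · (z₂/z₁)^α = 8.87 × (8.8083)^0.371 = 19.8828 m/s
ΔV = 19.8828 − 8.87 = 11.0128 m/s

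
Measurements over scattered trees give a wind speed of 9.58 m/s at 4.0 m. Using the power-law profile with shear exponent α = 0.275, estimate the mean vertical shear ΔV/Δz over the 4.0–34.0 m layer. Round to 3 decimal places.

0.256 m/s/m

Power law: V₂ = V₁ · (z₂/z₁)^α = 9.58 × (8.5000)^0.275 = 17.2566 m/s
ΔV/Δz = (17.2566 − 9.58)/(34.0 − 4.0) = 7.6766/30.0000 = 0.25589 m/s/m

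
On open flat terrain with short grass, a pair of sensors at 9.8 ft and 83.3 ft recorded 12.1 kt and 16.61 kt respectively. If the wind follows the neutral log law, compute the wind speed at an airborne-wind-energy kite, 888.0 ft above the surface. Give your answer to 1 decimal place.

Log law: V ∝ ln(z/z₀). From the pair, with r = V₁/V₂ = 0.72848,
ln z₀ = (ln z₁ − r·ln z₂)/(1 − r) = (2.2824 − 0.72848×4.4224)/0.27152 = -3.4593 → z₀ = 0.03145 ft
V₃ = V₁ · ln(z₃/z₀)/ln(z₁/z₀) = 12.1 × 10.2482/5.7416 = 21.5972 kt

21.6 kt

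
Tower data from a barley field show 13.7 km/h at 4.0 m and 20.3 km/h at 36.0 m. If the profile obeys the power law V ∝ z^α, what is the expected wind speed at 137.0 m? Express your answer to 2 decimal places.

First find α: α = ln(V₂/V₁)/ln(z₂/z₁) = ln(20.3/13.7)/ln(36.0/4.0) = 0.39323/2.19722 = 0.1790
Extrapolate from 36.0 m to 137.0 m: V₃ = 20.3 × (137.0/36.0)^0.1790 = 20.3 × 1.2702 = 25.7852 km/h

25.79 km/h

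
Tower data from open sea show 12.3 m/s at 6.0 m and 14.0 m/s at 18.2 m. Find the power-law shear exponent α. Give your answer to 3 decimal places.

Power law: V₂/V₁ = (z₂/z₁)^α ⇒ α = ln(V₂/V₁) / ln(z₂/z₁)
α = ln(14.0/12.3) / ln(18.2/6.0) = ln(1.1382) / ln(3.0333)
  = 0.12946 / 1.10966 = 0.11666

α ≈ 0.117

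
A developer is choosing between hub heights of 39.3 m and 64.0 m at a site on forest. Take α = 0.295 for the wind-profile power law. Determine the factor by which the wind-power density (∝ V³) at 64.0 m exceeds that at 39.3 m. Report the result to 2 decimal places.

Speed ratio: V_B/V_A = (z_B/z_A)^α = (64.0/39.3)^0.295 = (1.6285)^0.295 = 1.15472
Power-density ratio: P_B/P_A = (V_B/V_A)³ = (1.15472)³ = 1.53968

1.54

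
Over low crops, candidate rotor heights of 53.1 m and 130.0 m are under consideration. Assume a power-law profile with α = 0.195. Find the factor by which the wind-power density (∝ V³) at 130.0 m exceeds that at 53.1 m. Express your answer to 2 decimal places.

1.69

Speed ratio: V_B/V_A = (z_B/z_A)^α = (130.0/53.1)^0.195 = (2.4482)^0.195 = 1.19076
Power-density ratio: P_B/P_A = (V_B/V_A)³ = (1.19076)³ = 1.68840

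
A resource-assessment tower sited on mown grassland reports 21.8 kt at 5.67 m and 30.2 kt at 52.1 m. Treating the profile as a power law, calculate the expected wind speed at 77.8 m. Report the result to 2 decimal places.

32.03 kt

First find α: α = ln(V₂/V₁)/ln(z₂/z₁) = ln(30.2/21.8)/ln(52.1/5.67) = 0.32593/2.21798 = 0.1470
Extrapolate from 52.1 m to 77.8 m: V₃ = 30.2 × (77.8/52.1)^0.1470 = 30.2 × 1.0607 = 32.0330 kt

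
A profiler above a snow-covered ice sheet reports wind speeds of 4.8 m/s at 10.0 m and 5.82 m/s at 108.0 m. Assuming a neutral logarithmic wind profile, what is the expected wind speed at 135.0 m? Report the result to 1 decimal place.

Log law: V ∝ ln(z/z₀). From the pair, with r = V₁/V₂ = 0.82474,
ln z₀ = (ln z₁ − r·ln z₂)/(1 − r) = (2.3026 − 0.82474×4.6821)/0.17526 = -8.8953 → z₀ = 0.0001370 m
V₃ = V₁ · ln(z₃/z₀)/ln(z₁/z₀) = 4.8 × 13.8006/11.1979 = 5.9157 m/s

5.9 m/s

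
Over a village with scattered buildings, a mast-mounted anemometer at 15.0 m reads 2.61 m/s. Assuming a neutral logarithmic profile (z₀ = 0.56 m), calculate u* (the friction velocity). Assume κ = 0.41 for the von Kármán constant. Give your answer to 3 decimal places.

u* ≈ 0.325 m/s

Log law: V(z) = (u*/κ) · ln(z/z₀) ⇒ u* = κ · V / ln(z/z₀)
u* = 0.41 × 2.61 / ln(15.0/0.56) = 0.41 × 2.61 / 3.2879
   = 1.0701 / 3.2879 = 0.3255 m/s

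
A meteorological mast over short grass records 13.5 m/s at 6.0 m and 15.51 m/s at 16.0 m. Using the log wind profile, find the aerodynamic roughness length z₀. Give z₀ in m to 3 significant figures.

Log law: V(z) ∝ ln(z/z₀). With r = V₁/V₂ = 13.5/15.51 = 0.87041,
r · ln(z₂/z₀) = ln(z₁/z₀) ⇒ ln z₀ = (ln z₁ − r·ln z₂)/(1 − r)
ln z₀ = (1.79176 − 0.87041×2.77259) / 0.12959 = -4.7959
z₀ = exp(-4.7959) = 0.008264 m

z₀ ≈ 0.00826 m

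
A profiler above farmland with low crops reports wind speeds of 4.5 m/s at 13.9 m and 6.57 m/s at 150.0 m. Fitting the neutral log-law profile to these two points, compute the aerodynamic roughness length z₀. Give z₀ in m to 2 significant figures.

Log law: V(z) ∝ ln(z/z₀). With r = V₁/V₂ = 4.5/6.57 = 0.68493,
r · ln(z₂/z₀) = ln(z₁/z₀) ⇒ ln z₀ = (ln z₁ − r·ln z₂)/(1 − r)
ln z₀ = (2.63189 − 0.68493×5.01064) / 0.31507 = -2.5393
z₀ = exp(-2.5393) = 0.07892 m

z₀ ≈ 0.079 m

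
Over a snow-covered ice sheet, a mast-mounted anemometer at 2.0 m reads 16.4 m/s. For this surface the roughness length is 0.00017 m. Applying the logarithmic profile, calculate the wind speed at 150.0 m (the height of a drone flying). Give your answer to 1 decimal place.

Log law: V(z) ∝ ln(z/z₀), so V₂/V₁ = ln(z₂/z₀) / ln(z₁/z₀).
ln(150.0/0.00017) = 13.6903, ln(2.0/0.00017) = 9.3729
V₂ = 16.4 × 13.6903/9.3729 = 16.4 × 1.4606 = 23.9545 m/s

24.0 m/s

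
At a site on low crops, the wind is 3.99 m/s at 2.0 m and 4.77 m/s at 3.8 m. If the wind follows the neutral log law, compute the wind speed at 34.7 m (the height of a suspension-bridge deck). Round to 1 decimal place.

Log law: V ∝ ln(z/z₀). From the pair, with r = V₁/V₂ = 0.83648,
ln z₀ = (ln z₁ − r·ln z₂)/(1 − r) = (0.6931 − 0.83648×1.3350)/0.16352 = -2.5902 → z₀ = 0.07501 m
V₃ = V₁ · ln(z₃/z₀)/ln(z₁/z₀) = 3.99 × 6.1369/3.2833 = 7.4578 m/s

7.5 m/s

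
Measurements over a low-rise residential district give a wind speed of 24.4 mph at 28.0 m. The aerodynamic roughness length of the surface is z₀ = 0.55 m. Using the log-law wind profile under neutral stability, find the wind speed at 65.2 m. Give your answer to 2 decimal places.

Log law: V(z) ∝ ln(z/z₀), so V₂/V₁ = ln(z₂/z₀) / ln(z₁/z₀).
ln(65.2/0.55) = 4.7753, ln(28.0/0.55) = 3.9300
V₂ = 24.4 × 4.7753/3.9300 = 24.4 × 1.2151 = 29.6478 mph

29.65 mph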